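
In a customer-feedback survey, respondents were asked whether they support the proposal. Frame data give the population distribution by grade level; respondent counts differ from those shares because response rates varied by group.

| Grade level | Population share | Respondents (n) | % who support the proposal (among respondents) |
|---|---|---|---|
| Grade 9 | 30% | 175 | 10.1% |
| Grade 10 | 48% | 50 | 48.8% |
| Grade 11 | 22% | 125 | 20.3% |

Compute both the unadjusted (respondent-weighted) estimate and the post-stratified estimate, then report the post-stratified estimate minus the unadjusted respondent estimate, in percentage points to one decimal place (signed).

Without adjustment, the pooled respondent share is:
  (175/350)×10.1 + (50/350)×48.8 + (125/350)×20.3 = 19.2714%
Post-stratifying to population shares instead:
  0.3×10.1 + 0.48×48.8 + 0.22×20.3 = 30.92%
Difference = 30.92 − 19.2714 = 11.6486 pp.

+11.6 percentage points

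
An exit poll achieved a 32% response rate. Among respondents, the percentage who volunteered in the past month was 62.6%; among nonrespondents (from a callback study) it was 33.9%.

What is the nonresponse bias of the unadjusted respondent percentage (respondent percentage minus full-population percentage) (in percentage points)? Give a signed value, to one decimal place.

Nonresponse fraction = 1 − 0.32 = 0.68.
Bias = (nonresponse fraction) × (respondent percentage − nonrespondent percentage)
     = 0.68 × (62.6 − 33.9) = 0.68 × 28.7 = 19.516.

+19.5 percentage points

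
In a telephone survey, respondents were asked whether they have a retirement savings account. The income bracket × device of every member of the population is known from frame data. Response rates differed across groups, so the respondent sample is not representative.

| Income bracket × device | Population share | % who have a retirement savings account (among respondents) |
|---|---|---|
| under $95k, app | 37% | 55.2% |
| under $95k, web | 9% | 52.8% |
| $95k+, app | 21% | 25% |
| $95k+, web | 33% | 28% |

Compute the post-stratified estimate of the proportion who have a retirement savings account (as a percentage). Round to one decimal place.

39.7%

Post-stratification weights by population share, not respondent share:
  under $95k, app: 0.37 × 55.2 = 20.424
  under $95k, web: 0.09 × 52.8 = 4.752
  $95k+, app: 0.21 × 25 = 5.25
  $95k+, web: 0.33 × 28 = 9.24
Post-stratified estimate = 39.666 → 39.7%.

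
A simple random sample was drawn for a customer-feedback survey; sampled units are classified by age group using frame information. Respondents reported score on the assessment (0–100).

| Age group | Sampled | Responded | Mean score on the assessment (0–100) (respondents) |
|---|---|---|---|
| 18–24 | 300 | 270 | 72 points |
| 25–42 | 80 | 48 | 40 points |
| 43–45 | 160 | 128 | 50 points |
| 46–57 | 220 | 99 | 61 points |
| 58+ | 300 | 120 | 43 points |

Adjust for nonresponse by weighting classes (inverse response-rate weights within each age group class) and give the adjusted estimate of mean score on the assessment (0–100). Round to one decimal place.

55.8

Response rates by class: 18–24 270/300 = 90%, 25–42 48/80 = 60%, 43–45 128/160 = 80%, 46–57 99/220 = 45%, 58+ 120/300 = 40%.
Inverse-response-rate weighting restores each class to its sampled count, so class totals weight by n_sampled:
  18–24: 300 × 72 = 21,600
  25–42: 80 × 40 = 3200
  43–45: 160 × 50 = 8000
  46–57: 220 × 61 = 13,420
  58+: 300 × 43 = 12,900
Adjusted estimate = 59,120 / 1,060 = 55.7736 → 55.8.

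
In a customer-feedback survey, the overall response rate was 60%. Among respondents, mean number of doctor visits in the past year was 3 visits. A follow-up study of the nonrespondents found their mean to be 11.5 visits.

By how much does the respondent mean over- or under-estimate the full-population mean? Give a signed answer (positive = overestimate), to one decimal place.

-3.4

Nonresponse fraction = 1 − 0.6 = 0.4.
Bias = (nonresponse fraction) × (respondent mean − nonrespondent mean)
     = 0.4 × (3 − 11.5) = 0.4 × -8.5 = -3.4.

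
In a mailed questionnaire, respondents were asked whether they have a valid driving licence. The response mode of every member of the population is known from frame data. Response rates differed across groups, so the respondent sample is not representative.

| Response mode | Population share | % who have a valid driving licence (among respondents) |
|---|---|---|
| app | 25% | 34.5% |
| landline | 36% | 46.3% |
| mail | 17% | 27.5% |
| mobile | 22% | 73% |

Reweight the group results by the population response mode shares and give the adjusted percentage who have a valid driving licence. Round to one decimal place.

Each cell contributes population-share × respondent value:
  app: 0.25 × 34.5 = 8.625
  landline: 0.36 × 46.3 = 16.668
  mail: 0.17 × 27.5 = 4.675
  mobile: 0.22 × 73 = 16.06
Post-stratified estimate = 46.028 → 46.0%.

46.0%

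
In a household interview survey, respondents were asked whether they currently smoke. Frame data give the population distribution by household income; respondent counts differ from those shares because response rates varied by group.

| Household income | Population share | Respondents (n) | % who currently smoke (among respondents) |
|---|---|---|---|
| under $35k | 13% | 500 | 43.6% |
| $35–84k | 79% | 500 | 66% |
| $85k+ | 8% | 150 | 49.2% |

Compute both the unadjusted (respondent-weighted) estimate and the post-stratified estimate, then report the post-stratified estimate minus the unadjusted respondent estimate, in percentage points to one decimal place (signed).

+7.7 percentage points

Unadjusted (pooled respondent) estimate weights by respondent counts:
  (500/1150)×43.6 + (500/1150)×66 + (150/1150)×49.2 = 54.0696%
Post-stratified estimate weights by population shares:
  0.13×43.6 + 0.79×66 + 0.08×49.2 = 61.744%
Difference = 61.744 − 54.0696 = 7.6744 pp.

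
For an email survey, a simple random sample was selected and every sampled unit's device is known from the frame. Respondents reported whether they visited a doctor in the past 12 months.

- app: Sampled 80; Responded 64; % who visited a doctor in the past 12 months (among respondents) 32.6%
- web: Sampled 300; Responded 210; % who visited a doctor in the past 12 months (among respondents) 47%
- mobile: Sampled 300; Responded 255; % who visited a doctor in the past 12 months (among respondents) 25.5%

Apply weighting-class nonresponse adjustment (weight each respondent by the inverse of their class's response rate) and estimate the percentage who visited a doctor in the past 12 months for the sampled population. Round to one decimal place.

35.8%

Class response rates: app 64/80 = 80%, web 210/300 = 70%, mobile 255/300 = 85%.
Each respondent's weight = sampled/responded in their class; summing within a class gives n_sampled, so:
  app: 80 × 32.6 = 2608
  web: 300 × 47 = 14,100
  mobile: 300 × 25.5 = 7650
Adjusted estimate = 24,358 / 680 = 35.8206 → 35.8%.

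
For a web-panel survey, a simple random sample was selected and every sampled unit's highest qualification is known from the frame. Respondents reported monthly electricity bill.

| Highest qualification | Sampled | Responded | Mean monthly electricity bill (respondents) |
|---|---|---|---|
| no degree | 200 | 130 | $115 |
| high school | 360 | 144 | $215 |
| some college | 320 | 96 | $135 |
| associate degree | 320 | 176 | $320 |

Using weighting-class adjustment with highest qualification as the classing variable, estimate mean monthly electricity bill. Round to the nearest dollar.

Response rates by class: no degree 130/200 = 65%, high school 144/360 = 40%, some college 96/320 = 30%, associate degree 176/320 = 55%.
Weighting each respondent by the inverse class response rate inflates each class back to its sampled size, so the class weight is n_sampled:
  no degree: 200 × 115 = 23,000
  high school: 360 × 215 = 77,400
  some college: 320 × 135 = 43,200
  associate degree: 320 × 320 = 102,400
Adjusted estimate = 246,000 / 1,200 = 205 → $205.

$205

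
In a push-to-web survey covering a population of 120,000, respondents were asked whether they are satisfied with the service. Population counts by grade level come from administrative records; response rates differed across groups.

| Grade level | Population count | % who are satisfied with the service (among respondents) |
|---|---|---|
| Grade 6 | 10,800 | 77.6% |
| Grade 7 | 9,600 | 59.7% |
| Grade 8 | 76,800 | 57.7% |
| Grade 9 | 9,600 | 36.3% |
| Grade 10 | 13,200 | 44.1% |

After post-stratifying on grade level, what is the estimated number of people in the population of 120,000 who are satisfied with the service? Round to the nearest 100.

67,700

Estimated count per cell = population count × respondent percentage:
  Grade 6: 10,800 × 77.6% = 8380.8
  Grade 7: 9,600 × 59.7% = 5731.2
  Grade 8: 76,800 × 57.7% = 44313.6
  Grade 9: 9,600 × 36.3% = 3484.8
  Grade 10: 13,200 × 44.1% = 5821.2
Estimated total = 67731.6 → 67,700.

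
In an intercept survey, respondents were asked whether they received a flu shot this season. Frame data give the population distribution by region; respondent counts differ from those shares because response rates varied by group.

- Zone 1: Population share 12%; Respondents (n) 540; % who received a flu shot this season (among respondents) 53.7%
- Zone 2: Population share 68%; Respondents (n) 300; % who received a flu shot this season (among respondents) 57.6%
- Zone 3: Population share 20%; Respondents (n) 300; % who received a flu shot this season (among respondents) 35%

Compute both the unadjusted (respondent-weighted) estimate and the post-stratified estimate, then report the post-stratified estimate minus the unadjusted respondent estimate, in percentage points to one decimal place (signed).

Without adjustment, the pooled respondent share is:
  (540/1140)×53.7 + (300/1140)×57.6 + (300/1140)×35 = 49.8053%
Post-stratifying to population shares instead:
  0.12×53.7 + 0.68×57.6 + 0.2×35 = 52.612%
Difference = 52.612 − 49.8053 = 2.8067 pp.

+2.8 percentage points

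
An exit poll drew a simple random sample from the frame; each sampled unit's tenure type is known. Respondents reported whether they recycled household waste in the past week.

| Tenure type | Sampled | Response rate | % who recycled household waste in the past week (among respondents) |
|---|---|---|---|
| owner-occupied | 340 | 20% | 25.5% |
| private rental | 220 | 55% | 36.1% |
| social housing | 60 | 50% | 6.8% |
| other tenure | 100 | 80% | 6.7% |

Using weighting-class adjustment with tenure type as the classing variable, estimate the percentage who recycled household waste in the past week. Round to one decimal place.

Each respondent's weight = sampled/responded in their class; summing within a class gives n_sampled, so:
  owner-occupied: 340 × 25.5 = 8670
  private rental: 220 × 36.1 = 7942
  social housing: 60 × 6.8 = 408
  other tenure: 100 × 6.7 = 670
Adjusted estimate = 17,690 / 720 = 24.5694 → 24.6%.

24.6%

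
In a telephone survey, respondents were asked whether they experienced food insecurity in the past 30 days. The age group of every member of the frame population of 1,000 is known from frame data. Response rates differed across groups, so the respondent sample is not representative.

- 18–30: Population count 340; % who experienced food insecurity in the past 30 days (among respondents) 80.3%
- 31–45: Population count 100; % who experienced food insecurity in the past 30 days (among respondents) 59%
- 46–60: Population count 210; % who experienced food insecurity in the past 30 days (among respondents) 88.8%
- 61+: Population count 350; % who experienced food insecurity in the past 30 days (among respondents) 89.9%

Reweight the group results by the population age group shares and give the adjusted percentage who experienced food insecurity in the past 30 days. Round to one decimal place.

83.3%

Each cell contributes population-share × respondent value:
  18–30: (340/1,000) × 80.3 = 27.302
  31–45: (100/1,000) × 59 = 5.9
  46–60: (210/1,000) × 88.8 = 18.648
  61+: (350/1,000) × 89.9 = 31.465
Post-stratified estimate = 83.315 → 83.3%.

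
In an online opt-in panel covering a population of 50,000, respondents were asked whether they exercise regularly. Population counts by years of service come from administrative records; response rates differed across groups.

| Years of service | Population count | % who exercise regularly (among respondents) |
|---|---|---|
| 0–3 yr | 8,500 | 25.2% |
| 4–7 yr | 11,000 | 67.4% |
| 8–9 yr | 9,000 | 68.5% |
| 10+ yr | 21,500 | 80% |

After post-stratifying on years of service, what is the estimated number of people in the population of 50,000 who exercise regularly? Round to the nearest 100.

Apply each group's respondent rate to its population count:
  0–3 yr: 8,500 × 25.2% = 2142
  4–7 yr: 11,000 × 67.4% = 7414
  8–9 yr: 9,000 × 68.5% = 6165
  10+ yr: 21,500 × 80% = 17,200
Estimated total = 32,921 → 32,900.

32,900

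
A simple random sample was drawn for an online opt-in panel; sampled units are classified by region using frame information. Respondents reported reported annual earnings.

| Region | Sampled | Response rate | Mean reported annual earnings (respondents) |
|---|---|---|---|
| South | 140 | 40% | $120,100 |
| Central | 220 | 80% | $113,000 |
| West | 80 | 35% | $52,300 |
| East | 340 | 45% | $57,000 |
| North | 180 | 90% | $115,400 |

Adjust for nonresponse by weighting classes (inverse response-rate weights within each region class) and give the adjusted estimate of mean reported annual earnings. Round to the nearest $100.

$89,600

Inverse-response-rate weighting restores each class to its sampled count, so class totals weight by n_sampled:
  South: 140 × 120,100 = 16,814,000
  Central: 220 × 113,000 = 24,860,000
  West: 80 × 52,300 = 4,184,000
  East: 340 × 57,000 = 19,380,000
  North: 180 × 115,400 = 20,772,000
Adjusted estimate = 86,010,000 / 960 = 89593.8 → $89,600.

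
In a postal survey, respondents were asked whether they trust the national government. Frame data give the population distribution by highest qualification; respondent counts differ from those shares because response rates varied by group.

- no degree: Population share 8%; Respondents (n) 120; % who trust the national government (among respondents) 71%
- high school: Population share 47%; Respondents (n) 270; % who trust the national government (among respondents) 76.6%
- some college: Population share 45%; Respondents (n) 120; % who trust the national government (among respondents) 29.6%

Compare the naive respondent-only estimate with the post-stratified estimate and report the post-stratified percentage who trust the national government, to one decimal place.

Without adjustment, the pooled respondent share is:
  (120/510)×71 + (270/510)×76.6 + (120/510)×29.6 = 64.2235%
Post-stratified estimate weights by population shares:
  0.08×71 + 0.47×76.6 + 0.45×29.6 = 55.002%

55.0%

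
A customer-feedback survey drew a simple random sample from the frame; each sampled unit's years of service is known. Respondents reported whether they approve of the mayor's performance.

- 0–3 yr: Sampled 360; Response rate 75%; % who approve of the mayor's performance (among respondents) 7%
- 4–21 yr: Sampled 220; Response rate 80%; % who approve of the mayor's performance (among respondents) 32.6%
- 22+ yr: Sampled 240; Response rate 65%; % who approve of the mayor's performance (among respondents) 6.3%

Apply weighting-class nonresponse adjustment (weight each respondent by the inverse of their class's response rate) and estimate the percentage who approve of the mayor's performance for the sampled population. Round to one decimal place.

13.7%

Inverse-response-rate weighting restores each class to its sampled count, so class totals weight by n_sampled:
  0–3 yr: 360 × 7 = 2520
  4–21 yr: 220 × 32.6 = 7172
  22+ yr: 240 × 6.3 = 1512
Adjusted estimate = 11,204 / 820 = 13.6634 → 13.7%.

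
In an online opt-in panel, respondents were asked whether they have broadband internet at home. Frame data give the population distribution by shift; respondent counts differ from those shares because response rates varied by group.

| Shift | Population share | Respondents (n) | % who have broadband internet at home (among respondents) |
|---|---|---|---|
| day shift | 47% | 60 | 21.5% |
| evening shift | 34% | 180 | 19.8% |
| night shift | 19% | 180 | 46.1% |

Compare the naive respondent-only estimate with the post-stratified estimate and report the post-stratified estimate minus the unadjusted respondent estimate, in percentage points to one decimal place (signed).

Without adjustment, the pooled respondent share is:
  (60/420)×21.5 + (180/420)×19.8 + (180/420)×46.1 = 31.3143%
Reweighting by population shift shares:
  0.47×21.5 + 0.34×19.8 + 0.19×46.1 = 25.596%
Difference = 25.596 − 31.3143 = -5.7183 pp.

-5.7 percentage points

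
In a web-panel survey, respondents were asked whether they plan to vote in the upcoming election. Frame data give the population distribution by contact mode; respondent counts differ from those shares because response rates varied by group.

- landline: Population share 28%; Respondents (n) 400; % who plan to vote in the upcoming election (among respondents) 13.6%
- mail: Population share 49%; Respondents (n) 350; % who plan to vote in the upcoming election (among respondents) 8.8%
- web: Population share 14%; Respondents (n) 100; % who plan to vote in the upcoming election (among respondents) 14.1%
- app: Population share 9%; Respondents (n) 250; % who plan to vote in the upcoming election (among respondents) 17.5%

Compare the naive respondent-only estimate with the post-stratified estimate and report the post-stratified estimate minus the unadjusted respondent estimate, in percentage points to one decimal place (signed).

Naive respondent-only estimate (weights = respondent counts):
  (400/1100)×13.6 + (350/1100)×8.8 + (100/1100)×14.1 + (250/1100)×17.5 = 13.0045%
Reweighting by population contact mode shares:
  0.28×13.6 + 0.49×8.8 + 0.14×14.1 + 0.09×17.5 = 11.669%
Difference = 11.669 − 13.0045 = -1.3355 pp.

-1.3 percentage points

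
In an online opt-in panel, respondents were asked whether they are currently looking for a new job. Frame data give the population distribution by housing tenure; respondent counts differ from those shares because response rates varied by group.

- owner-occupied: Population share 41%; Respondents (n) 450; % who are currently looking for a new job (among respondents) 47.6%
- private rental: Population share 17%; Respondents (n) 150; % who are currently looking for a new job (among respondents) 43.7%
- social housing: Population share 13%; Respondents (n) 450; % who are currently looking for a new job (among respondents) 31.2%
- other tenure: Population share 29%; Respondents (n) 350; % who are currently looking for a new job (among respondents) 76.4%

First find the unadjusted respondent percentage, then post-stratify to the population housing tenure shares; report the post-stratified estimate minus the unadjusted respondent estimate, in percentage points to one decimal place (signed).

+4.0 percentage points

Naive respondent-only estimate (weights = respondent counts):
  (450/1400)×47.6 + (150/1400)×43.7 + (450/1400)×31.2 + (350/1400)×76.4 = 49.1107%
Post-stratified estimate weights by population shares:
  0.41×47.6 + 0.17×43.7 + 0.13×31.2 + 0.29×76.4 = 53.157%
Difference = 53.157 − 49.1107 = 4.0463 pp.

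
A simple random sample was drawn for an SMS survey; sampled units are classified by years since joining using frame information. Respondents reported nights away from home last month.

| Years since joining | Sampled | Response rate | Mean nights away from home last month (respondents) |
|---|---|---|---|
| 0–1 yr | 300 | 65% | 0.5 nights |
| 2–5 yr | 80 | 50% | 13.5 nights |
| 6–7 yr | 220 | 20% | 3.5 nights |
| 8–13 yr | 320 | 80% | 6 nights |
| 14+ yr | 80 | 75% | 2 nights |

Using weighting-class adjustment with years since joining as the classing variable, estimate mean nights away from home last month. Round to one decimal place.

Inverse-response-rate weighting restores each class to its sampled count, so class totals weight by n_sampled:
  0–1 yr: 300 × 0.5 = 150
  2–5 yr: 80 × 13.5 = 1080
  6–7 yr: 220 × 3.5 = 770
  8–13 yr: 320 × 6 = 1920
  14+ yr: 80 × 2 = 160
Adjusted estimate = 4080 / 1,000 = 4.08 → 4.1.

4.1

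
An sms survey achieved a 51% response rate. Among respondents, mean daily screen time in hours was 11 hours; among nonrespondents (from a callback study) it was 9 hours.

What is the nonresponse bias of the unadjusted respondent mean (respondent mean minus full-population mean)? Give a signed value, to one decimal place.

Nonresponse fraction = 1 − 0.51 = 0.49.
Bias = (nonresponse fraction) × (respondent mean − nonrespondent mean)
     = 0.49 × (11 − 9) = 0.49 × 2 = 0.98.

+1.0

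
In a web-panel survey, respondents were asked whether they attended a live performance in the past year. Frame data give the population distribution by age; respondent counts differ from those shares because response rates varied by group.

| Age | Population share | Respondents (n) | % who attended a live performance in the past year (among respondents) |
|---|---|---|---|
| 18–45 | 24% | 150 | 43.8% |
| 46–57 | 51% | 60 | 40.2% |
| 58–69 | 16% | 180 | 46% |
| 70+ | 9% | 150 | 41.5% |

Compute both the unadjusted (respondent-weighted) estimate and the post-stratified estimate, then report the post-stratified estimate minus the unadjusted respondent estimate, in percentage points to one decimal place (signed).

Unadjusted (pooled respondent) estimate weights by respondent counts:
  (150/540)×43.8 + (60/540)×40.2 + (180/540)×46 + (150/540)×41.5 = 43.4944%
Post-stratified estimate weights by population shares:
  0.24×43.8 + 0.51×40.2 + 0.16×46 + 0.09×41.5 = 42.109%
Difference = 42.109 − 43.4944 = -1.3854 pp.

-1.4 percentage points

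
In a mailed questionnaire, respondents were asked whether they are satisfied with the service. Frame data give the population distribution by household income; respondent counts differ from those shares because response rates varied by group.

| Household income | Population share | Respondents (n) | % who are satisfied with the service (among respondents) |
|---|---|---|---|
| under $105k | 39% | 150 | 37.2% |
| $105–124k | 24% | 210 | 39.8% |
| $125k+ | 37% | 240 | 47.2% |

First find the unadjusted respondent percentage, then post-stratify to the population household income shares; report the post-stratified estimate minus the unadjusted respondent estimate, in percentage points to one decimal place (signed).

-0.6 percentage points

Without adjustment, the pooled respondent share is:
  (150/600)×37.2 + (210/600)×39.8 + (240/600)×47.2 = 42.11%
Post-stratified estimate weights by population shares:
  0.39×37.2 + 0.24×39.8 + 0.37×47.2 = 41.524%
Difference = 41.524 − 42.11 = -0.586 pp.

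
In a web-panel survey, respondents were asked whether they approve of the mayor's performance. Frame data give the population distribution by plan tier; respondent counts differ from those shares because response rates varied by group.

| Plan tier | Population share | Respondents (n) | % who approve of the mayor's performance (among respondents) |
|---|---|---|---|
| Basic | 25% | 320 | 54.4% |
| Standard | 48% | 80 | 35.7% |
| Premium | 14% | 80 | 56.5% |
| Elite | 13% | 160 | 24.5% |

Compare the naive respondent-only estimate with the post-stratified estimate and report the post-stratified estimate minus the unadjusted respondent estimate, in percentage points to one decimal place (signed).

Naive respondent-only estimate (weights = respondent counts):
  (320/640)×54.4 + (80/640)×35.7 + (80/640)×56.5 + (160/640)×24.5 = 44.85%
Post-stratified estimate weights by population shares:
  0.25×54.4 + 0.48×35.7 + 0.14×56.5 + 0.13×24.5 = 41.831%
Difference = 41.831 − 44.85 = -3.019 pp.

-3.0 percentage points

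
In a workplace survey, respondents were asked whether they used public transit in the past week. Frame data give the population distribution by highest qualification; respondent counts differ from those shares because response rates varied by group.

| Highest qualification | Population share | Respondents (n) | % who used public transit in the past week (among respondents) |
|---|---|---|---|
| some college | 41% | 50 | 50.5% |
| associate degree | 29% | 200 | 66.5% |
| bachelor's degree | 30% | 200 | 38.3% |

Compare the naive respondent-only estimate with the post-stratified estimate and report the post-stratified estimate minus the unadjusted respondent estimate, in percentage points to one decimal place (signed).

Naive respondent-only estimate (weights = respondent counts):
  (50/450)×50.5 + (200/450)×66.5 + (200/450)×38.3 = 52.1889%
Post-stratified estimate weights by population shares:
  0.41×50.5 + 0.29×66.5 + 0.3×38.3 = 51.48%
Difference = 51.48 − 52.1889 = -0.7089 pp.

-0.7 percentage points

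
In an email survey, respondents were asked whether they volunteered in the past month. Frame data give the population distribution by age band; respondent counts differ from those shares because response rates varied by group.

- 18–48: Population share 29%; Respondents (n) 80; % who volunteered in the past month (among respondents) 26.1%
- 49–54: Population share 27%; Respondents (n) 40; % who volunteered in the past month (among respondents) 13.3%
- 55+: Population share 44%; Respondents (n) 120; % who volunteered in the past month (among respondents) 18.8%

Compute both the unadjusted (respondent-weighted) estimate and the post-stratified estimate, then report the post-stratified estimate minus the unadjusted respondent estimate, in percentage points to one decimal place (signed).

-0.9 percentage points

Naive respondent-only estimate (weights = respondent counts):
  (80/240)×26.1 + (40/240)×13.3 + (120/240)×18.8 = 20.3167%
Reweighting by population age band shares:
  0.29×26.1 + 0.27×13.3 + 0.44×18.8 = 19.432%
Difference = 19.432 − 20.3167 = -0.8847 pp.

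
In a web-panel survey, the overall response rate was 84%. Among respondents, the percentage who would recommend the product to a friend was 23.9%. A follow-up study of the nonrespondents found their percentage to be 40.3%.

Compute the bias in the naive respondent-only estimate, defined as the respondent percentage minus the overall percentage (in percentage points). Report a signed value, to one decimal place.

Nonresponse fraction = 1 − 0.84 = 0.16.
Bias = (nonresponse fraction) × (respondent percentage − nonrespondent percentage)
     = 0.16 × (23.9 − 40.3) = 0.16 × -16.4 = -2.624.

-2.6 percentage points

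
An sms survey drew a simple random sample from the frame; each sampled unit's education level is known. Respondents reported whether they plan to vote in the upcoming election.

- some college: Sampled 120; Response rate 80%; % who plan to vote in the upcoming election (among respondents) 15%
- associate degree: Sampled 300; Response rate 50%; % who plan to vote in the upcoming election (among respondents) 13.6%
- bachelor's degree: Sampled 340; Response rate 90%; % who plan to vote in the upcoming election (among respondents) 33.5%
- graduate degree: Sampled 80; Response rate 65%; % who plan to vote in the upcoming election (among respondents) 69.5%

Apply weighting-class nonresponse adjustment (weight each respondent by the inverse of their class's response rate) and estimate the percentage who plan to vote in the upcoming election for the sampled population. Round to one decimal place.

Each respondent's weight = sampled/responded in their class; summing within a class gives n_sampled, so:
  some college: 120 × 15 = 1800
  associate degree: 300 × 13.6 = 4080
  bachelor's degree: 340 × 33.5 = 11,390
  graduate degree: 80 × 69.5 = 5560
Adjusted estimate = 22,830 / 840 = 27.1786 → 27.2%.

27.2%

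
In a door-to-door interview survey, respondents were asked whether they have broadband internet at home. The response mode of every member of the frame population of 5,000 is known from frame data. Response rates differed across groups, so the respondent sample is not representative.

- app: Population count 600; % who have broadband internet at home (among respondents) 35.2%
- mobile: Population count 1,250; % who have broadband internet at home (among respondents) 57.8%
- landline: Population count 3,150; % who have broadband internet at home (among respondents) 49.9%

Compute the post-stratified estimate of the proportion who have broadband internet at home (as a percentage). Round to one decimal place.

Reweight to the known response mode distribution:
  app: (600/5,000) × 35.2 = 4.224
  mobile: (1,250/5,000) × 57.8 = 14.45
  landline: (3,150/5,000) × 49.9 = 31.437
Post-stratified estimate = 50.111 → 50.1%.

50.1%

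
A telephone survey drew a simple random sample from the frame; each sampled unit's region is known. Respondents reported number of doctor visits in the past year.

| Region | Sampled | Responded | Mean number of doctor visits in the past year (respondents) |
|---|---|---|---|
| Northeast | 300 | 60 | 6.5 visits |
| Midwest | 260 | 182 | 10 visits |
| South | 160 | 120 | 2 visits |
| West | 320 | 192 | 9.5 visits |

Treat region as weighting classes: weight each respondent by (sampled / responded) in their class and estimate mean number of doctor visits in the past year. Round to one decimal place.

Response rates by class: Northeast 60/300 = 20%, Midwest 182/260 = 70%, South 120/160 = 75%, West 192/320 = 60%.
Inverse-response-rate weighting restores each class to its sampled count, so class totals weight by n_sampled:
  Northeast: 300 × 6.5 = 1950
  Midwest: 260 × 10 = 2600
  South: 160 × 2 = 320
  West: 320 × 9.5 = 3040
Adjusted estimate = 7910 / 1,040 = 7.60577 → 7.6.

7.6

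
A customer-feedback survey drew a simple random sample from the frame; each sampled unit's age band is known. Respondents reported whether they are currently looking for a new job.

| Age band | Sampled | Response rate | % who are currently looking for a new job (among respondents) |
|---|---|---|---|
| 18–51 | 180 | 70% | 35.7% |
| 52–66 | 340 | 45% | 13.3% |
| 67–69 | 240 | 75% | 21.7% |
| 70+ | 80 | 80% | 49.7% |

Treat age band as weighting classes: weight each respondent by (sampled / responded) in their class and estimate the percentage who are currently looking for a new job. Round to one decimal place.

24.0%

Each respondent's weight = sampled/responded in their class; summing within a class gives n_sampled, so:
  18–51: 180 × 35.7 = 6426
  52–66: 340 × 13.3 = 4522
  67–69: 240 × 21.7 = 5208
  70+: 80 × 49.7 = 3976
Adjusted estimate = 20,132 / 840 = 23.9667 → 24.0%.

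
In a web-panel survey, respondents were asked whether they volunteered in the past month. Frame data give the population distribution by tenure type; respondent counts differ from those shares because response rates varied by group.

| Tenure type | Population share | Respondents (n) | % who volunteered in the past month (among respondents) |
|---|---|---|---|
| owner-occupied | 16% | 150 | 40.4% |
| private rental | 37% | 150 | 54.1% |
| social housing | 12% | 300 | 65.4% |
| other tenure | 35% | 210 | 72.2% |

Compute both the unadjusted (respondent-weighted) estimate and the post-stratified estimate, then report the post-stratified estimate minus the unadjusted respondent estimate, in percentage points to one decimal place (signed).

Unadjusted (pooled respondent) estimate weights by respondent counts:
  (150/810)×40.4 + (150/810)×54.1 + (300/810)×65.4 + (210/810)×72.2 = 60.4407%
Post-stratified estimate weights by population shares:
  0.16×40.4 + 0.37×54.1 + 0.12×65.4 + 0.35×72.2 = 59.599%
Difference = 59.599 − 60.4407 = -0.8417 pp.

-0.8 percentage points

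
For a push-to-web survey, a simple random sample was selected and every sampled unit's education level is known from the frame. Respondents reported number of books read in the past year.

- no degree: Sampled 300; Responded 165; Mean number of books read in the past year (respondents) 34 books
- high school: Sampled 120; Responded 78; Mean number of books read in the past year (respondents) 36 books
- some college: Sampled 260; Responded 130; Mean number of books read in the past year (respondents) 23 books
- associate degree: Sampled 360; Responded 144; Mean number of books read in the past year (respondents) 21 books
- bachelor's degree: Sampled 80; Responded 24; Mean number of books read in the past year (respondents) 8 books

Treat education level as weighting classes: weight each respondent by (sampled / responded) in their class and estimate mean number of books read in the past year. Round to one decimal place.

Response rates by class: no degree 165/300 = 55%, high school 78/120 = 65%, some college 130/260 = 50%, associate degree 144/360 = 40%, bachelor's degree 24/80 = 30%.
Weighting each respondent by the inverse class response rate inflates each class back to its sampled size, so the class weight is n_sampled:
  no degree: 300 × 34 = 10,200
  high school: 120 × 36 = 4320
  some college: 260 × 23 = 5980
  associate degree: 360 × 21 = 7560
  bachelor's degree: 80 × 8 = 640
Adjusted estimate = 28,700 / 1,120 = 25.625 → 25.6.

25.6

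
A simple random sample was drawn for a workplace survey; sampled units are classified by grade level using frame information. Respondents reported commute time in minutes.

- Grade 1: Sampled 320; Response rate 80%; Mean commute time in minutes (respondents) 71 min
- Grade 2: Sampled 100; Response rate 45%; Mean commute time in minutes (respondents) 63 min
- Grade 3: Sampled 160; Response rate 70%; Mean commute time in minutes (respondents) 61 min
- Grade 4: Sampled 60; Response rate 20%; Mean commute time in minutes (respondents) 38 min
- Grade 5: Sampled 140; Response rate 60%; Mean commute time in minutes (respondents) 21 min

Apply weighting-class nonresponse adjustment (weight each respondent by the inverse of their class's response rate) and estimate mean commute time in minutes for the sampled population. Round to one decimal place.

With weight = n_sampled/n_responded per class, the weighted class total is n_sampled:
  Grade 1: 320 × 71 = 22,720
  Grade 2: 100 × 63 = 6300
  Grade 3: 160 × 61 = 9760
  Grade 4: 60 × 38 = 2280
  Grade 5: 140 × 21 = 2940
Adjusted estimate = 44,000 / 780 = 56.4103 → 56.4.

56.4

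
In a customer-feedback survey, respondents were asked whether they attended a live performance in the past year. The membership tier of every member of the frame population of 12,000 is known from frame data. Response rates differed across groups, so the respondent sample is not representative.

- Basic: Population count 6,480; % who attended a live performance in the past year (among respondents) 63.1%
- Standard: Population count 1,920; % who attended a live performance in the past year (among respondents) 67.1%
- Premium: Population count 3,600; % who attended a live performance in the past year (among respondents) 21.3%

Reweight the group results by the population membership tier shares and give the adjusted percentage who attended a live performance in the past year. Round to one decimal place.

Each cell contributes population-share × respondent value:
  Basic: (6,480/12,000) × 63.1 = 34.074
  Standard: (1,920/12,000) × 67.1 = 10.736
  Premium: (3,600/12,000) × 21.3 = 6.39
Post-stratified estimate = 51.2 → 51.2%.

51.2%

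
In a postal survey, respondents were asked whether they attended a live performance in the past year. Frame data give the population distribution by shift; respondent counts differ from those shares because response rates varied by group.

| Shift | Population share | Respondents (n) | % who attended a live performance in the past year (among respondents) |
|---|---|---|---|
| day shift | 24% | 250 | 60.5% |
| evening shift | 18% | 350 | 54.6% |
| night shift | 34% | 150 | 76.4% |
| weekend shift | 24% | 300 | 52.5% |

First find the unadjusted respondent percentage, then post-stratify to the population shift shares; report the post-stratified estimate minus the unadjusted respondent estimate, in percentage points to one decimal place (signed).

+4.4 percentage points

Unadjusted (pooled respondent) estimate weights by respondent counts:
  (250/1050)×60.5 + (350/1050)×54.6 + (150/1050)×76.4 + (300/1050)×52.5 = 58.519%
Post-stratifying to population shares instead:
  0.24×60.5 + 0.18×54.6 + 0.34×76.4 + 0.24×52.5 = 62.924%
Difference = 62.924 − 58.519 = 4.405 pp.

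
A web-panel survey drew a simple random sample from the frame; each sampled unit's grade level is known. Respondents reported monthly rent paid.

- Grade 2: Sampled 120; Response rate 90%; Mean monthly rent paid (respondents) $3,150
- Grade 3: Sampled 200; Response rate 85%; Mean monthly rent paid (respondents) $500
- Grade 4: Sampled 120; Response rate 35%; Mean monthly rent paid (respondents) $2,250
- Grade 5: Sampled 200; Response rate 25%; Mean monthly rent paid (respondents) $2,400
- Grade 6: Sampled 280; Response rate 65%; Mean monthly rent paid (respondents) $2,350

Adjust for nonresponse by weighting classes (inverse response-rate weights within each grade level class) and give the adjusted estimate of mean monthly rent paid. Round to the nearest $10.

$2,050

With weight = n_sampled/n_responded per class, the weighted class total is n_sampled:
  Grade 2: 120 × 3150 = 378,000
  Grade 3: 200 × 500 = 100,000
  Grade 4: 120 × 2250 = 270,000
  Grade 5: 200 × 2400 = 480,000
  Grade 6: 280 × 2350 = 658,000
Adjusted estimate = 1,886,000 / 920 = 2050 → $2,050.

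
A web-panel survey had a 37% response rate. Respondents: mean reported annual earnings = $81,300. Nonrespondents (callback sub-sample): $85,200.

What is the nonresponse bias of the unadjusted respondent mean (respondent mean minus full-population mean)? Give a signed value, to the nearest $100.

Nonresponse fraction = 1 − 0.37 = 0.63.
Bias = (nonresponse fraction) × (respondent mean − nonrespondent mean)
     = 0.63 × (81,300 − 85,200) = 0.63 × -3900 = -2457.

-$2,500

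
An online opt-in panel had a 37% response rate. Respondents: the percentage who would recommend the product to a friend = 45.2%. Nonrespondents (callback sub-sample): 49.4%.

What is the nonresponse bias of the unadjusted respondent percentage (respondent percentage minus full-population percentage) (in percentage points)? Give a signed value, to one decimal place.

-2.6 percentage points

Nonresponse fraction = 1 − 0.37 = 0.63.
Bias = (nonresponse fraction) × (respondent percentage − nonrespondent percentage)
     = 0.63 × (45.2 − 49.4) = 0.63 × -4.2 = -2.646.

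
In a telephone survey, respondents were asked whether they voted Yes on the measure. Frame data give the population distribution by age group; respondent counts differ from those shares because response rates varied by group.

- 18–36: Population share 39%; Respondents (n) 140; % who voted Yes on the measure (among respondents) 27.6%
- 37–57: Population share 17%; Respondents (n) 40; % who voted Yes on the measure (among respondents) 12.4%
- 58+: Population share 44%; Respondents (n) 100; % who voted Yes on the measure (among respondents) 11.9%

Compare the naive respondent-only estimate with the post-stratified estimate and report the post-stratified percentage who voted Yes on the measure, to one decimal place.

18.1%

Unadjusted (pooled respondent) estimate weights by respondent counts:
  (140/280)×27.6 + (40/280)×12.4 + (100/280)×11.9 = 19.8214%
Reweighting by population age group shares:
  0.39×27.6 + 0.17×12.4 + 0.44×11.9 = 18.108%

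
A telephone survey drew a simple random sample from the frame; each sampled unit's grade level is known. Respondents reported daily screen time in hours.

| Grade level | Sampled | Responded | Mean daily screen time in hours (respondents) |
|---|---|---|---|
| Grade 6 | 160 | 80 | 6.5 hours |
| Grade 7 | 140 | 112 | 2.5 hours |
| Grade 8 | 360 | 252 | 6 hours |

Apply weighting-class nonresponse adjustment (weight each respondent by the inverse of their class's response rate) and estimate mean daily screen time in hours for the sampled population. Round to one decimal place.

Class response rates: Grade 6 80/160 = 50%, Grade 7 112/140 = 80%, Grade 8 252/360 = 70%.
Each respondent's weight = sampled/responded in their class; summing within a class gives n_sampled, so:
  Grade 6: 160 × 6.5 = 1040
  Grade 7: 140 × 2.5 = 350
  Grade 8: 360 × 6 = 2160
Adjusted estimate = 3550 / 660 = 5.37879 → 5.4.

5.4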